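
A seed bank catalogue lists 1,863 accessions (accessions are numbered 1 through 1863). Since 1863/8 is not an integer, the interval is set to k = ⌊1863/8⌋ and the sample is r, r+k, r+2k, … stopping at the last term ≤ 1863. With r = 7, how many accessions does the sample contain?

k = ⌊1863/8⌋ = 232
Achieved size = ⌊(1863 − 7)/232⌋ + 1 = ⌊1856/232⌋ + 1 = 8 + 1 = 9
(last selection: 7 + 8×232 = 1863 ≤ 1863; next would be 2095 > 1863)

9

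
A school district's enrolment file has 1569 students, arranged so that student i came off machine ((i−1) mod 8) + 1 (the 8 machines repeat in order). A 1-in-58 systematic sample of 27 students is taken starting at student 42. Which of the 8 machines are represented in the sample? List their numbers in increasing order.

2, 4, 6, 8

Consecutive selections differ by k = 58, so their machine numbers differ by 58 mod 8 = 2.
gcd(58, 8) = 2, so the sample visits 8/2 = 4 distinct residues mod 8.
Start 42 is machine 2; the machines hit are 2, 4, 6, 8.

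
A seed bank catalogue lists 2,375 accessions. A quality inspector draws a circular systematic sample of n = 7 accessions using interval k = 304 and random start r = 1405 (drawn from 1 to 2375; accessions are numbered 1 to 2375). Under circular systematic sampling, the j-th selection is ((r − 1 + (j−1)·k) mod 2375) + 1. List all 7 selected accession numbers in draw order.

Selection 1: 1405
Selection 2: 1405 + 304 = 1709
Selection 3: 1709 + 304 = 2013
Selection 4: 2013 + 304 = 2317
Selection 5: 2317 + 304 = 2621 → 2621 − 2375 = 246
Selection 6: 246 + 304 = 550
Selection 7: 550 + 304 = 854

1405, 1709, 2013, 2317, 246, 550, 854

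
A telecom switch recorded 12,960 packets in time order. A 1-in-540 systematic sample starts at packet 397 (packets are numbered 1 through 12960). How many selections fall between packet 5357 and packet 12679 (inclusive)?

13

k = 540
First selection ≥ 5357: 397 + ⌈(5357−397)/540⌉·540 = 397 + 10×540 = 5797
Last selection ≤ 12679: 397 + ⌊(12679−397)/540⌋·540 = 397 + 22×540 = 12277
Count = 22 − 10 + 1 = 13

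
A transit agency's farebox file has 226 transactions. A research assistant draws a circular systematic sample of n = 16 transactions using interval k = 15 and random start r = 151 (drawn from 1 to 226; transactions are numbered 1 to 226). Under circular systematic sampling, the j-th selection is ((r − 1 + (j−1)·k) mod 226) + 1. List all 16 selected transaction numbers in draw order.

Selection 1: 151
Selection 2: 151 + 15 = 166
Selection 3: 166 + 15 = 181
Selection 4: 181 + 15 = 196
Selection 5: 196 + 15 = 211
Selection 6: 211 + 15 = 226
Selection 7: 226 + 15 = 241 → 241 − 226 = 15
Selection 8: 15 + 15 = 30
Selection 9: 30 + 15 = 45
Selection 10: 45 + 15 = 60
Selection 11: 60 + 15 = 75
Selection 12: 75 + 15 = 90
Selection 13: 90 + 15 = 105
Selection 14: 105 + 15 = 120
Selection 15: 120 + 15 = 135
Selection 16: 135 + 15 = 150

151, 166, 181, 196, 211, 226, 15, 30, 45, 60, 75, 90, 105, 120, 135, 150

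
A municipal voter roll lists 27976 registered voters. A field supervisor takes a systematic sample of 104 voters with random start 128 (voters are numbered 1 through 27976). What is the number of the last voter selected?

k = 27976/104 = 269
104th selection = r + (104−1)·k = 128 + 103×269 = 128 + 27707 = 27835

27835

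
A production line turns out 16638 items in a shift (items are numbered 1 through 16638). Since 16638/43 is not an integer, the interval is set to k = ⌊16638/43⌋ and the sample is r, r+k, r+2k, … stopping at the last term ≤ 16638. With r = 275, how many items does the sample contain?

k = ⌊16638/43⌋ = 386
Achieved size = ⌊(16638 − 275)/386⌋ + 1 = ⌊16363/386⌋ + 1 = 42 + 1 = 43
(last selection: 275 + 42×386 = 16487 ≤ 16638; next would be 16873 > 16638)

43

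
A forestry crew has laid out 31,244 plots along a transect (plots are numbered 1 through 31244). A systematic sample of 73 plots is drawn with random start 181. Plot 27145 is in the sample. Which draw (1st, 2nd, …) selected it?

64

k = 31244/73 = 428
position = (27145 − 181)/428 + 1 = 26964/428 + 1 = 63 + 1 = 64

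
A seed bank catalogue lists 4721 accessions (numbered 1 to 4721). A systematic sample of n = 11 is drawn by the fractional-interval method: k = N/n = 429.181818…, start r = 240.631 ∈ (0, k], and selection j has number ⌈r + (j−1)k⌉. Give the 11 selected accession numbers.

241, 670, 1099, 1529, 1958, 2387, 2816, 3245, 3675, 4104, 4533

j=1: r + 0k = 240.631 → ⌈·⌉ = 241
j=2: r + 1k = 669.812818… → ⌈·⌉ = 670
j=3: r + 2k = 1098.994636… → ⌈·⌉ = 1099
j=4: r + 3k = 1528.176454… → ⌈·⌉ = 1529
j=5: r + 4k = 1957.358272… → ⌈·⌉ = 1958
j=6: r + 5k = 2386.540090… → ⌈·⌉ = 2387
j=7: r + 6k = 2815.721909… → ⌈·⌉ = 2816
j=8: r + 7k = 3244.903727… → ⌈·⌉ = 3245
j=9: r + 8k = 3674.085545… → ⌈·⌉ = 3675
j=10: r + 9k = 4103.267363… → ⌈·⌉ = 4104
j=11: r + 10k = 4532.449181… → ⌈·⌉ = 4533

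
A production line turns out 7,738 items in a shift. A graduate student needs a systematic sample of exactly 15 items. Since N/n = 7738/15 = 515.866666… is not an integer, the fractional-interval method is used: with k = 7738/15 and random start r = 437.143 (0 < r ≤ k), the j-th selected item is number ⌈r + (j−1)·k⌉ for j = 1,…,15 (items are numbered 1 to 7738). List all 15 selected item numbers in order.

j=1: r + 0k = 437.143 → ⌈·⌉ = 438
j=2: r + 1k = 953.009666… → ⌈·⌉ = 954
j=3: r + 2k = 1468.876333… → ⌈·⌉ = 1469
j=4: r + 3k = 1984.743 → ⌈·⌉ = 1985
j=5: r + 4k = 2500.609666… → ⌈·⌉ = 2501
j=6: r + 5k = 3016.476333… → ⌈·⌉ = 3017
j=7: r + 6k = 3532.343 → ⌈·⌉ = 3533
j=8: r + 7k = 4048.209666… → ⌈·⌉ = 4049
j=9: r + 8k = 4564.076333… → ⌈·⌉ = 4565
j=10: r + 9k = 5079.943 → ⌈·⌉ = 5080
j=11: r + 10k = 5595.809666… → ⌈·⌉ = 5596
j=12: r + 11k = 6111.676333… → ⌈·⌉ = 6112
j=13: r + 12k = 6627.543 → ⌈·⌉ = 6628
j=14: r + 13k = 7143.409666… → ⌈·⌉ = 7144
j=15: r + 14k = 7659.276333… → ⌈·⌉ = 7660

438, 954, 1469, 1985, 2501, 3017, 3533, 4049, 4565, 5080, 5596, 6112, 6628, 7144, 7660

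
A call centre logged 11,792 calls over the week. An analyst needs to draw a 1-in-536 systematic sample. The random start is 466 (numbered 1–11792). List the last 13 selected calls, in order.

10th selection = 466 + 9×536 = 5290
11th: 5290 + 536 = 5826
12th: 5826 + 536 = 6362
13th: 6362 + 536 = 6898
14th: 6898 + 536 = 7434
15th: 7434 + 536 = 7970
16th: 7970 + 536 = 8506
17th: 8506 + 536 = 9042
18th: 9042 + 536 = 9578
19th: 9578 + 536 = 10114
20th: 10114 + 536 = 10650
21st: 10650 + 536 = 11186
22nd: 11186 + 536 = 11722

5290, 5826, 6362, 6898, 7434, 7970, 8506, 9042, 9578, 10114, 10650, 11186, 11722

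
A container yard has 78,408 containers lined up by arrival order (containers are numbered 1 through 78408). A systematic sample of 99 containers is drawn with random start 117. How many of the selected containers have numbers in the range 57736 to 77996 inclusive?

26

k = 78408/99 = 792
First selection ≥ 57736: 117 + ⌈(57736−117)/792⌉·792 = 117 + 73×792 = 57933
Last selection ≤ 77996: 117 + ⌊(77996−117)/792⌋·792 = 117 + 98×792 = 77733
Count = 98 − 73 + 1 = 26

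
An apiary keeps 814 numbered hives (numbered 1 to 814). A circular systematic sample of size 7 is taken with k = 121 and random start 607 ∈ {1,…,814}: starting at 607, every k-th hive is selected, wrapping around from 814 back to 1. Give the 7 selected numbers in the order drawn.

607, 728, 35, 156, 277, 398, 519

Selection 1: 607
Selection 2: 607 + 121 = 728
Selection 3: 728 + 121 = 849 → 849 − 814 = 35
Selection 4: 35 + 121 = 156
Selection 5: 156 + 121 = 277
Selection 6: 277 + 121 = 398
Selection 7: 398 + 121 = 519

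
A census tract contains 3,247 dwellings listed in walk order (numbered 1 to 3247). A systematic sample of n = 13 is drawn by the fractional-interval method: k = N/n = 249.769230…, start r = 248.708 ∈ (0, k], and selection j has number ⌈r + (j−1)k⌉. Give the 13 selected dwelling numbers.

249, 499, 749, 999, 1248, 1498, 1748, 1998, 2247, 2497, 2747, 2997, 3246

j=1: r + 0k = 248.708 → ⌈·⌉ = 249
j=2: r + 1k = 498.477230… → ⌈·⌉ = 499
j=3: r + 2k = 748.246461… → ⌈·⌉ = 749
j=4: r + 3k = 998.015692… → ⌈·⌉ = 999
j=5: r + 4k = 1247.784923… → ⌈·⌉ = 1248
j=6: r + 5k = 1497.554153… → ⌈·⌉ = 1498
j=7: r + 6k = 1747.323384… → ⌈·⌉ = 1748
j=8: r + 7k = 1997.092615… → ⌈·⌉ = 1998
j=9: r + 8k = 2246.861846… → ⌈·⌉ = 2247
j=10: r + 9k = 2496.631076… → ⌈·⌉ = 2497
j=11: r + 10k = 2746.400307… → ⌈·⌉ = 2747
j=12: r + 11k = 2996.169538… → ⌈·⌉ = 2997
j=13: r + 12k = 3245.938769… → ⌈·⌉ = 3246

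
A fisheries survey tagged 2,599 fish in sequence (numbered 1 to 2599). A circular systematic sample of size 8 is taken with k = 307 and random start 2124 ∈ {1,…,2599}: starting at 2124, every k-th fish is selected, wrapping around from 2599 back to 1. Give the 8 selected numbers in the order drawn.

Selection 1: 2124
Selection 2: 2124 + 307 = 2431
Selection 3: 2431 + 307 = 2738 → 2738 − 2599 = 139
Selection 4: 139 + 307 = 446
Selection 5: 446 + 307 = 753
Selection 6: 753 + 307 = 1060
Selection 7: 1060 + 307 = 1367
Selection 8: 1367 + 307 = 1674

2124, 2431, 139, 446, 753, 1060, 1367, 1674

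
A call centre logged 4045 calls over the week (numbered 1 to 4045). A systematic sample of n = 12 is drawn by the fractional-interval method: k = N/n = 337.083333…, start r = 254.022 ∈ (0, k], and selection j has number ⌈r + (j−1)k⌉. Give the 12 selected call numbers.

255, 592, 929, 1266, 1603, 1940, 2277, 2614, 2951, 3288, 3625, 3962

j=1: r + 0k = 254.022 → ⌈·⌉ = 255
j=2: r + 1k = 591.105333… → ⌈·⌉ = 592
j=3: r + 2k = 928.188666… → ⌈·⌉ = 929
j=4: r + 3k = 1265.272 → ⌈·⌉ = 1266
j=5: r + 4k = 1602.355333… → ⌈·⌉ = 1603
j=6: r + 5k = 1939.438666… → ⌈·⌉ = 1940
j=7: r + 6k = 2276.522 → ⌈·⌉ = 2277
j=8: r + 7k = 2613.605333… → ⌈·⌉ = 2614
j=9: r + 8k = 2950.688666… → ⌈·⌉ = 2951
j=10: r + 9k = 3287.772 → ⌈·⌉ = 3288
j=11: r + 10k = 3624.855333… → ⌈·⌉ = 3625
j=12: r + 11k = 3961.938666… → ⌈·⌉ = 3962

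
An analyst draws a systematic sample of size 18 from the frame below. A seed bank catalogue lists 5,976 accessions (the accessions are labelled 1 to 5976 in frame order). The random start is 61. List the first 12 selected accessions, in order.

61, 393, 725, 1057, 1389, 1721, 2053, 2385, 2717, 3049, 3381, 3713

k = N/n = 5976/18 = 332
accession 1: 61
accession 2: 61 + 332 = 393
accession 3: 393 + 332 = 725
accession 4: 725 + 332 = 1057
accession 5: 1057 + 332 = 1389
accession 6: 1389 + 332 = 1721
accession 7: 1721 + 332 = 2053
accession 8: 2053 + 332 = 2385
accession 9: 2385 + 332 = 2717
accession 10: 2717 + 332 = 3049
accession 11: 3049 + 332 = 3381
accession 12: 3381 + 332 = 3713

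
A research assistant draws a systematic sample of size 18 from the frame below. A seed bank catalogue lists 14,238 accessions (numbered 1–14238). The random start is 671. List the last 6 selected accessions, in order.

k = N/n = 14238/18 = 791
13th selection = 671 + 12×791 = 10163
14th: 10163 + 791 = 10954
15th: 10954 + 791 = 11745
16th: 11745 + 791 = 12536
17th: 12536 + 791 = 13327
18th: 13327 + 791 = 14118

10163, 10954, 11745, 12536, 13327, 14118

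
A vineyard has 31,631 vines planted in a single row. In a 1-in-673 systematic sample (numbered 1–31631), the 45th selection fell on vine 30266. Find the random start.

654

k = 673
r = 30266 − (45−1)×673 = 30266 − 29612 = 654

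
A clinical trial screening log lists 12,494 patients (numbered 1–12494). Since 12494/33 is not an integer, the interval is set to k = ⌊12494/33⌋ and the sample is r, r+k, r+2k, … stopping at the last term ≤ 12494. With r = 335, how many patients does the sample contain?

k = ⌊12494/33⌋ = 378
Achieved size = ⌊(12494 − 335)/378⌋ + 1 = ⌊12159/378⌋ + 1 = 32 + 1 = 33
(last selection: 335 + 32×378 = 12431 ≤ 12494; next would be 12809 > 12494)

33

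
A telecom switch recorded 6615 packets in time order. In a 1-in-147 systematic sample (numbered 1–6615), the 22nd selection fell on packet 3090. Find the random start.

3

k = 147
r = 3090 − (22−1)×147 = 3090 − 3087 = 3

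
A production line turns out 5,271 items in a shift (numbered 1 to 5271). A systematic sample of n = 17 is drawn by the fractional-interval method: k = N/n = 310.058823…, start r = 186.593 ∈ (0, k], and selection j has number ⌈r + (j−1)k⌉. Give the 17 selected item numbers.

187, 497, 807, 1117, 1427, 1737, 2047, 2358, 2668, 2978, 3288, 3598, 3908, 4218, 4528, 4838, 5148

j=1: r + 0k = 186.593 → ⌈·⌉ = 187
j=2: r + 1k = 496.651823… → ⌈·⌉ = 497
j=3: r + 2k = 806.710647… → ⌈·⌉ = 807
j=4: r + 3k = 1116.769470… → ⌈·⌉ = 1117
j=5: r + 4k = 1426.828294… → ⌈·⌉ = 1427
j=6: r + 5k = 1736.887117… → ⌈·⌉ = 1737
j=7: r + 6k = 2046.945941… → ⌈·⌉ = 2047
j=8: r + 7k = 2357.004764… → ⌈·⌉ = 2358
j=9: r + 8k = 2667.063588… → ⌈·⌉ = 2668
j=10: r + 9k = 2977.122411… → ⌈·⌉ = 2978
j=11: r + 10k = 3287.181235… → ⌈·⌉ = 3288
j=12: r + 11k = 3597.240058… → ⌈·⌉ = 3598
j=13: r + 12k = 3907.298882… → ⌈·⌉ = 3908
j=14: r + 13k = 4217.357705… → ⌈·⌉ = 4218
j=15: r + 14k = 4527.416529… → ⌈·⌉ = 4528
j=16: r + 15k = 4837.475352… → ⌈·⌉ = 4838
j=17: r + 16k = 5147.534176… → ⌈·⌉ = 5148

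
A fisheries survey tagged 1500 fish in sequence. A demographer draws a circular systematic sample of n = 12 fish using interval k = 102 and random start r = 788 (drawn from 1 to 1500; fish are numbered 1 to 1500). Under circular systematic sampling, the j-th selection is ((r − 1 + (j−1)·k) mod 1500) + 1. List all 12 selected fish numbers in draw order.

788, 890, 992, 1094, 1196, 1298, 1400, 2, 104, 206, 308, 410

Selection 1: 788
Selection 2: 788 + 102 = 890
Selection 3: 890 + 102 = 992
Selection 4: 992 + 102 = 1094
Selection 5: 1094 + 102 = 1196
Selection 6: 1196 + 102 = 1298
Selection 7: 1298 + 102 = 1400
Selection 8: 1400 + 102 = 1502 → 1502 − 1500 = 2
Selection 9: 2 + 102 = 104
Selection 10: 104 + 102 = 206
Selection 11: 206 + 102 = 308
Selection 12: 308 + 102 = 410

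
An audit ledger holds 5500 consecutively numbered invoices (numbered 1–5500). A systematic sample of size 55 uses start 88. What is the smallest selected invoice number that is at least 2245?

2288

k = 5500/55 = 100
Steps past start: ⌈(2245 − 88)/100⌉ = ⌈2157/100⌉ = 22
Selected invoice: 88 + 22×100 = 2288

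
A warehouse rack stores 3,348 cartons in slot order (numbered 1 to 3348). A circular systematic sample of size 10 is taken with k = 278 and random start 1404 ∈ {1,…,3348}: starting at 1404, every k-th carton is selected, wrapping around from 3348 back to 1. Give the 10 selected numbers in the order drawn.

Selection 1: 1404
Selection 2: 1404 + 278 = 1682
Selection 3: 1682 + 278 = 1960
Selection 4: 1960 + 278 = 2238
Selection 5: 2238 + 278 = 2516
Selection 6: 2516 + 278 = 2794
Selection 7: 2794 + 278 = 3072
Selection 8: 3072 + 278 = 3350 → 3350 − 3348 = 2
Selection 9: 2 + 278 = 280
Selection 10: 280 + 278 = 558

1404, 1682, 1960, 2238, 2516, 2794, 3072, 2, 280, 558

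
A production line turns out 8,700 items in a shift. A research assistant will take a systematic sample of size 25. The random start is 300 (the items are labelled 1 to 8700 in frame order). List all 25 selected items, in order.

300, 648, 996, 1344, 1692, 2040, 2388, 2736, 3084, 3432, 3780, 4128, 4476, 4824, 5172, 5520, 5868, 6216, 6564, 6912, 7260, 7608, 7956, 8304, 8652

k = N/n = 8700/25 = 348
item 1: 300
item 2: 300 + 348 = 648
item 3: 648 + 348 = 996
item 4: 996 + 348 = 1344
item 5: 1344 + 348 = 1692
item 6: 1692 + 348 = 2040
item 7: 2040 + 348 = 2388
item 8: 2388 + 348 = 2736
item 9: 2736 + 348 = 3084
item 10: 3084 + 348 = 3432
item 11: 3432 + 348 = 3780
item 12: 3780 + 348 = 4128
item 13: 4128 + 348 = 4476
item 14: 4476 + 348 = 4824
item 15: 4824 + 348 = 5172
item 16: 5172 + 348 = 5520
item 17: 5520 + 348 = 5868
item 18: 5868 + 348 = 6216
item 19: 6216 + 348 = 6564
item 20: 6564 + 348 = 6912
item 21: 6912 + 348 = 7260
item 22: 7260 + 348 = 7608
item 23: 7608 + 348 = 7956
item 24: 7956 + 348 = 8304
item 25: 8304 + 348 = 8652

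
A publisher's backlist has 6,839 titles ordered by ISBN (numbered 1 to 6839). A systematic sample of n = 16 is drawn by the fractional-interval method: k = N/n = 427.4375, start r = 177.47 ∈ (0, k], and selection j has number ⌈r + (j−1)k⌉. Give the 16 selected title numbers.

178, 605, 1033, 1460, 1888, 2315, 2743, 3170, 3597, 4025, 4452, 4880, 5307, 5735, 6162, 6590

j=1: r + 0k = 177.47 → ⌈·⌉ = 178
j=2: r + 1k = 604.9075 → ⌈·⌉ = 605
j=3: r + 2k = 1032.345 → ⌈·⌉ = 1033
j=4: r + 3k = 1459.7825 → ⌈·⌉ = 1460
j=5: r + 4k = 1887.22 → ⌈·⌉ = 1888
j=6: r + 5k = 2314.6575 → ⌈·⌉ = 2315
j=7: r + 6k = 2742.095 → ⌈·⌉ = 2743
j=8: r + 7k = 3169.5325 → ⌈·⌉ = 3170
j=9: r + 8k = 3596.97 → ⌈·⌉ = 3597
j=10: r + 9k = 4024.4075 → ⌈·⌉ = 4025
j=11: r + 10k = 4451.845 → ⌈·⌉ = 4452
j=12: r + 11k = 4879.2825 → ⌈·⌉ = 4880
j=13: r + 12k = 5306.72 → ⌈·⌉ = 5307
j=14: r + 13k = 5734.1575 → ⌈·⌉ = 5735
j=15: r + 14k = 6161.595 → ⌈·⌉ = 6162
j=16: r + 15k = 6589.0325 → ⌈·⌉ = 6590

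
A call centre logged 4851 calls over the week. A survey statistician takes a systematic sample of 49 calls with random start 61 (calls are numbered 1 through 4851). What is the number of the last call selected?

4813

k = 4851/49 = 99
49th selection = r + (49−1)·k = 61 + 48×99 = 61 + 4752 = 4813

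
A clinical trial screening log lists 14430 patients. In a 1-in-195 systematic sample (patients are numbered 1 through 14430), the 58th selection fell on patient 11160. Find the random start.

k = 195
r = 11160 − (58−1)×195 = 11160 − 11115 = 45

45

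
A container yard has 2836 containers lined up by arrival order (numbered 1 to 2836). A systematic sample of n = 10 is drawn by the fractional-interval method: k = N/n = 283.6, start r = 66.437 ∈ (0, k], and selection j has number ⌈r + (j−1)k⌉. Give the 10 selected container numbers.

67, 351, 634, 918, 1201, 1485, 1769, 2052, 2336, 2619

j=1: r + 0k = 66.437 → ⌈·⌉ = 67
j=2: r + 1k = 350.037 → ⌈·⌉ = 351
j=3: r + 2k = 633.637 → ⌈·⌉ = 634
j=4: r + 3k = 917.237 → ⌈·⌉ = 918
j=5: r + 4k = 1200.837 → ⌈·⌉ = 1201
j=6: r + 5k = 1484.437 → ⌈·⌉ = 1485
j=7: r + 6k = 1768.037 → ⌈·⌉ = 1769
j=8: r + 7k = 2051.637 → ⌈·⌉ = 2052
j=9: r + 8k = 2335.237 → ⌈·⌉ = 2336
j=10: r + 9k = 2618.837 → ⌈·⌉ = 2619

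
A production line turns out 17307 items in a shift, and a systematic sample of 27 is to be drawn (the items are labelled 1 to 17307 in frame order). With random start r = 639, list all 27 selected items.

639, 1280, 1921, 2562, 3203, 3844, 4485, 5126, 5767, 6408, 7049, 7690, 8331, 8972, 9613, 10254, 10895, 11536, 12177, 12818, 13459, 14100, 14741, 15382, 16023, 16664, 17305

k = N/n = 17307/27 = 641
item 1: 639
item 2: 639 + 641 = 1280
item 3: 1280 + 641 = 1921
item 4: 1921 + 641 = 2562
item 5: 2562 + 641 = 3203
item 6: 3203 + 641 = 3844
item 7: 3844 + 641 = 4485
item 8: 4485 + 641 = 5126
item 9: 5126 + 641 = 5767
item 10: 5767 + 641 = 6408
item 11: 6408 + 641 = 7049
item 12: 7049 + 641 = 7690
item 13: 7690 + 641 = 8331
item 14: 8331 + 641 = 8972
item 15: 8972 + 641 = 9613
item 16: 9613 + 641 = 10254
item 17: 10254 + 641 = 10895
item 18: 10895 + 641 = 11536
item 19: 11536 + 641 = 12177
item 20: 12177 + 641 = 12818
item 21: 12818 + 641 = 13459
item 22: 13459 + 641 = 14100
item 23: 14100 + 641 = 14741
item 24: 14741 + 641 = 15382
item 25: 15382 + 641 = 16023
item 26: 16023 + 641 = 16664
item 27: 16664 + 641 = 17305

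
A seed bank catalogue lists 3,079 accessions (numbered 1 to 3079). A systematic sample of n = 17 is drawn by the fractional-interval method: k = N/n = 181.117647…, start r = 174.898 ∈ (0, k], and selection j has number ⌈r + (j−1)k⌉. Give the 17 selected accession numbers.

175, 357, 538, 719, 900, 1081, 1262, 1443, 1624, 1805, 1987, 2168, 2349, 2530, 2711, 2892, 3073

j=1: r + 0k = 174.898 → ⌈·⌉ = 175
j=2: r + 1k = 356.015647… → ⌈·⌉ = 357
j=3: r + 2k = 537.133294… → ⌈·⌉ = 538
j=4: r + 3k = 718.250941… → ⌈·⌉ = 719
j=5: r + 4k = 899.368588… → ⌈·⌉ = 900
j=6: r + 5k = 1080.486235… → ⌈·⌉ = 1081
j=7: r + 6k = 1261.603882… → ⌈·⌉ = 1262
j=8: r + 7k = 1442.721529… → ⌈·⌉ = 1443
j=9: r + 8k = 1623.839176… → ⌈·⌉ = 1624
j=10: r + 9k = 1804.956823… → ⌈·⌉ = 1805
j=11: r + 10k = 1986.074470… → ⌈·⌉ = 1987
j=12: r + 11k = 2167.192117… → ⌈·⌉ = 2168
j=13: r + 12k = 2348.309764… → ⌈·⌉ = 2349
j=14: r + 13k = 2529.427411… → ⌈·⌉ = 2530
j=15: r + 14k = 2710.545058… → ⌈·⌉ = 2711
j=16: r + 15k = 2891.662705… → ⌈·⌉ = 2892
j=17: r + 16k = 3072.780352… → ⌈·⌉ = 3073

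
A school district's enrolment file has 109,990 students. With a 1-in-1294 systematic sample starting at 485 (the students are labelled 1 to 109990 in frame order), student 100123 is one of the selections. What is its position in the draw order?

k = 1294
position = (100123 − 485)/1294 + 1 = 99638/1294 + 1 = 77 + 1 = 78

78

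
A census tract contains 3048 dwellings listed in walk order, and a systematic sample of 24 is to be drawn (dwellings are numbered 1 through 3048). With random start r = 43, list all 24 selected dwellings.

43, 170, 297, 424, 551, 678, 805, 932, 1059, 1186, 1313, 1440, 1567, 1694, 1821, 1948, 2075, 2202, 2329, 2456, 2583, 2710, 2837, 2964

k = N/n = 3048/24 = 127
dwelling 1: 43
dwelling 2: 43 + 127 = 170
dwelling 3: 170 + 127 = 297
dwelling 4: 297 + 127 = 424
dwelling 5: 424 + 127 = 551
dwelling 6: 551 + 127 = 678
dwelling 7: 678 + 127 = 805
dwelling 8: 805 + 127 = 932
dwelling 9: 932 + 127 = 1059
dwelling 10: 1059 + 127 = 1186
dwelling 11: 1186 + 127 = 1313
dwelling 12: 1313 + 127 = 1440
dwelling 13: 1440 + 127 = 1567
dwelling 14: 1567 + 127 = 1694
dwelling 15: 1694 + 127 = 1821
dwelling 16: 1821 + 127 = 1948
dwelling 17: 1948 + 127 = 2075
dwelling 18: 2075 + 127 = 2202
dwelling 19: 2202 + 127 = 2329
dwelling 20: 2329 + 127 = 2456
dwelling 21: 2456 + 127 = 2583
dwelling 22: 2583 + 127 = 2710
dwelling 23: 2710 + 127 = 2837
dwelling 24: 2837 + 127 = 2964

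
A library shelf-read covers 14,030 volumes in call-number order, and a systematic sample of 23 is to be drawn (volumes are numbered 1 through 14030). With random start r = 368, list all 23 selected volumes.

368, 978, 1588, 2198, 2808, 3418, 4028, 4638, 5248, 5858, 6468, 7078, 7688, 8298, 8908, 9518, 10128, 10738, 11348, 11958, 12568, 13178, 13788

k = N/n = 14030/23 = 610
volume 1: 368
volume 2: 368 + 610 = 978
volume 3: 978 + 610 = 1588
volume 4: 1588 + 610 = 2198
volume 5: 2198 + 610 = 2808
volume 6: 2808 + 610 = 3418
volume 7: 3418 + 610 = 4028
volume 8: 4028 + 610 = 4638
volume 9: 4638 + 610 = 5248
volume 10: 5248 + 610 = 5858
volume 11: 5858 + 610 = 6468
volume 12: 6468 + 610 = 7078
volume 13: 7078 + 610 = 7688
volume 14: 7688 + 610 = 8298
volume 15: 8298 + 610 = 8908
volume 16: 8908 + 610 = 9518
volume 17: 9518 + 610 = 10128
volume 18: 10128 + 610 = 10738
volume 19: 10738 + 610 = 11348
volume 20: 11348 + 610 = 11958
volume 21: 11958 + 610 = 12568
volume 22: 12568 + 610 = 13178
volume 23: 13178 + 610 = 13788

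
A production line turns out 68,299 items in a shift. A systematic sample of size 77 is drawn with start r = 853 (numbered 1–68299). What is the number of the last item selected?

68265

k = 68299/77 = 887
77th selection = r + (77−1)·k = 853 + 76×887 = 853 + 67412 = 68265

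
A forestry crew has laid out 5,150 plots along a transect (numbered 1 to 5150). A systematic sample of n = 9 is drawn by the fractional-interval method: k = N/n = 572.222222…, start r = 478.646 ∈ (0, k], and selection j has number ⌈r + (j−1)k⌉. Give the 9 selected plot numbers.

j=1: r + 0k = 478.646 → ⌈·⌉ = 479
j=2: r + 1k = 1050.868222… → ⌈·⌉ = 1051
j=3: r + 2k = 1623.090444… → ⌈·⌉ = 1624
j=4: r + 3k = 2195.312666… → ⌈·⌉ = 2196
j=5: r + 4k = 2767.534888… → ⌈·⌉ = 2768
j=6: r + 5k = 3339.757111… → ⌈·⌉ = 3340
j=7: r + 6k = 3911.979333… → ⌈·⌉ = 3912
j=8: r + 7k = 4484.201555… → ⌈·⌉ = 4485
j=9: r + 8k = 5056.423777… → ⌈·⌉ = 5057

479, 1051, 1624, 2196, 2768, 3340, 3912, 4485, 5057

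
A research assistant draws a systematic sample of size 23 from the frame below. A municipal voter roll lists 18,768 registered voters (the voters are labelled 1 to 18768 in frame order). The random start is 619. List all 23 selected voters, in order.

619, 1435, 2251, 3067, 3883, 4699, 5515, 6331, 7147, 7963, 8779, 9595, 10411, 11227, 12043, 12859, 13675, 14491, 15307, 16123, 16939, 17755, 18571

k = N/n = 18768/23 = 816
voter 1: 619
voter 2: 619 + 816 = 1435
voter 3: 1435 + 816 = 2251
voter 4: 2251 + 816 = 3067
voter 5: 3067 + 816 = 3883
voter 6: 3883 + 816 = 4699
voter 7: 4699 + 816 = 5515
voter 8: 5515 + 816 = 6331
voter 9: 6331 + 816 = 7147
voter 10: 7147 + 816 = 7963
voter 11: 7963 + 816 = 8779
voter 12: 8779 + 816 = 9595
voter 13: 9595 + 816 = 10411
voter 14: 10411 + 816 = 11227
voter 15: 11227 + 816 = 12043
voter 16: 12043 + 816 = 12859
voter 17: 12859 + 816 = 13675
voter 18: 13675 + 816 = 14491
voter 19: 14491 + 816 = 15307
voter 20: 15307 + 816 = 16123
voter 21: 16123 + 816 = 16939
voter 22: 16939 + 816 = 17755
voter 23: 17755 + 816 = 18571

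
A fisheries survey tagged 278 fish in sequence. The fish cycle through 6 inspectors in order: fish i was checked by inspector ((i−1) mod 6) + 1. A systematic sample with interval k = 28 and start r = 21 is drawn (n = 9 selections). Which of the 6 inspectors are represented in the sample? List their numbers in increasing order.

1, 3, 5

Consecutive selections differ by k = 28, so their inspector numbers differ by 28 mod 6 = 4.
gcd(28, 6) = 2, so the sample visits 6/2 = 3 distinct residues mod 6.
Start 21 is inspector 3; the inspectors hit are 1, 3, 5.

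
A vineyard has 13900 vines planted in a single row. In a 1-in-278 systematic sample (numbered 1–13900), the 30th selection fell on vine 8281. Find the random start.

219

k = 278
r = 8281 − (30−1)×278 = 8281 − 8062 = 219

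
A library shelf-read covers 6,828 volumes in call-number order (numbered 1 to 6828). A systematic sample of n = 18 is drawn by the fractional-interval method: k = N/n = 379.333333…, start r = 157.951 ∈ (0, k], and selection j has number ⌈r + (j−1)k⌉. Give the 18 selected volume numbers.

158, 538, 917, 1296, 1676, 2055, 2434, 2814, 3193, 3572, 3952, 4331, 4710, 5090, 5469, 5848, 6228, 6607

j=1: r + 0k = 157.951 → ⌈·⌉ = 158
j=2: r + 1k = 537.284333… → ⌈·⌉ = 538
j=3: r + 2k = 916.617666… → ⌈·⌉ = 917
j=4: r + 3k = 1295.951 → ⌈·⌉ = 1296
j=5: r + 4k = 1675.284333… → ⌈·⌉ = 1676
j=6: r + 5k = 2054.617666… → ⌈·⌉ = 2055
j=7: r + 6k = 2433.951 → ⌈·⌉ = 2434
j=8: r + 7k = 2813.284333… → ⌈·⌉ = 2814
j=9: r + 8k = 3192.617666… → ⌈·⌉ = 3193
j=10: r + 9k = 3571.951 → ⌈·⌉ = 3572
j=11: r + 10k = 3951.284333… → ⌈·⌉ = 3952
j=12: r + 11k = 4330.617666… → ⌈·⌉ = 4331
j=13: r + 12k = 4709.951 → ⌈·⌉ = 4710
j=14: r + 13k = 5089.284333… → ⌈·⌉ = 5090
j=15: r + 14k = 5468.617666… → ⌈·⌉ = 5469
j=16: r + 15k = 5847.951 → ⌈·⌉ = 5848
j=17: r + 16k = 6227.284333… → ⌈·⌉ = 6228
j=18: r + 17k = 6606.617666… → ⌈·⌉ = 6607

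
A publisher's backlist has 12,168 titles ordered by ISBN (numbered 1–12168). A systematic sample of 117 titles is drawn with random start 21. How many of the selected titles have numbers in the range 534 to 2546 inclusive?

k = 12168/117 = 104
First selection ≥ 534: 21 + ⌈(534−21)/104⌉·104 = 21 + 5×104 = 541
Last selection ≤ 2546: 21 + ⌊(2546−21)/104⌋·104 = 21 + 24×104 = 2517
Count = 24 − 5 + 1 = 20

20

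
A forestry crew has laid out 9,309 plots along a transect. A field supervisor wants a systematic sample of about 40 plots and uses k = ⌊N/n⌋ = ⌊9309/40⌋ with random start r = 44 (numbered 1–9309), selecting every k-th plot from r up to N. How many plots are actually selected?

k = ⌊9309/40⌋ = 232
Achieved size = ⌊(9309 − 44)/232⌋ + 1 = ⌊9265/232⌋ + 1 = 39 + 1 = 40
(last selection: 44 + 39×232 = 9092 ≤ 9309; next would be 9324 > 9309)

40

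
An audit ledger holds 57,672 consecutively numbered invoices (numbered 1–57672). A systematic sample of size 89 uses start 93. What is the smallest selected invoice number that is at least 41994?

k = 57672/89 = 648
Steps past start: ⌈(41994 − 93)/648⌉ = ⌈41901/648⌉ = 65
Selected invoice: 93 + 65×648 = 42213

42213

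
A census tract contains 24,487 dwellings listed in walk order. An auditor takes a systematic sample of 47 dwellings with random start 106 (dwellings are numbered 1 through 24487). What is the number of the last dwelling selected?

24072

k = 24487/47 = 521
47th selection = r + (47−1)·k = 106 + 46×521 = 106 + 23966 = 24072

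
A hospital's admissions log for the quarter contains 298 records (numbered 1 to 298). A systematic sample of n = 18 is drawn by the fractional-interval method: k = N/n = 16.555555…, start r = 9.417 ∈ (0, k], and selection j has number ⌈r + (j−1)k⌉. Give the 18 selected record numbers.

j=1: r + 0k = 9.417 → ⌈·⌉ = 10
j=2: r + 1k = 25.972555… → ⌈·⌉ = 26
j=3: r + 2k = 42.528111… → ⌈·⌉ = 43
j=4: r + 3k = 59.083666… → ⌈·⌉ = 60
j=5: r + 4k = 75.639222… → ⌈·⌉ = 76
j=6: r + 5k = 92.194777… → ⌈·⌉ = 93
j=7: r + 6k = 108.750333… → ⌈·⌉ = 109
j=8: r + 7k = 125.305888… → ⌈·⌉ = 126
j=9: r + 8k = 141.861444… → ⌈·⌉ = 142
j=10: r + 9k = 158.417 → ⌈·⌉ = 159
j=11: r + 10k = 174.972555… → ⌈·⌉ = 175
j=12: r + 11k = 191.528111… → ⌈·⌉ = 192
j=13: r + 12k = 208.083666… → ⌈·⌉ = 209
j=14: r + 13k = 224.639222… → ⌈·⌉ = 225
j=15: r + 14k = 241.194777… → ⌈·⌉ = 242
j=16: r + 15k = 257.750333… → ⌈·⌉ = 258
j=17: r + 16k = 274.305888… → ⌈·⌉ = 275
j=18: r + 17k = 290.861444… → ⌈·⌉ = 291

10, 26, 43, 60, 76, 93, 109, 126, 142, 159, 175, 192, 209, 225, 242, 258, 275, 291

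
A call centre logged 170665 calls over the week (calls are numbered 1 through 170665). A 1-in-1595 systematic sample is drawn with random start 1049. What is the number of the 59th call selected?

k = 1595
59th selection = r + (59−1)·k = 1049 + 58×1595 = 1049 + 92510 = 93559

93559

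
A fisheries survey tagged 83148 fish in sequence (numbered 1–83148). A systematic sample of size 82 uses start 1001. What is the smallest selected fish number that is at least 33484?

34463

k = 83148/82 = 1014
Steps past start: ⌈(33484 − 1001)/1014⌉ = ⌈32483/1014⌉ = 33
Selected fish: 1001 + 33×1014 = 34463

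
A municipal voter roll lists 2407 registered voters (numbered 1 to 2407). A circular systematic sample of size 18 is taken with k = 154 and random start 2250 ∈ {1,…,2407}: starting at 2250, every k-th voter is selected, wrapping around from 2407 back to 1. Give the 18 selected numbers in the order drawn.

Selection 1: 2250
Selection 2: 2250 + 154 = 2404
Selection 3: 2404 + 154 = 2558 → 2558 − 2407 = 151
Selection 4: 151 + 154 = 305
Selection 5: 305 + 154 = 459
Selection 6: 459 + 154 = 613
Selection 7: 613 + 154 = 767
Selection 8: 767 + 154 = 921
Selection 9: 921 + 154 = 1075
Selection 10: 1075 + 154 = 1229
Selection 11: 1229 + 154 = 1383
Selection 12: 1383 + 154 = 1537
Selection 13: 1537 + 154 = 1691
Selection 14: 1691 + 154 = 1845
Selection 15: 1845 + 154 = 1999
Selection 16: 1999 + 154 = 2153
Selection 17: 2153 + 154 = 2307
Selection 18: 2307 + 154 = 2461 → 2461 − 2407 = 54

2250, 2404, 151, 305, 459, 613, 767, 921, 1075, 1229, 1383, 1537, 1691, 1845, 1999, 2153, 2307, 54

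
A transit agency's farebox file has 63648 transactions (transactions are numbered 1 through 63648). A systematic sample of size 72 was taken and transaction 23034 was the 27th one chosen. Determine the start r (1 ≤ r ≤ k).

50

k = 63648/72 = 884
r = 23034 − (27−1)×884 = 23034 − 22984 = 50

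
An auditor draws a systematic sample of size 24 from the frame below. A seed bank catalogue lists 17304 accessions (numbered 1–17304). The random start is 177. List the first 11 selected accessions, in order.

k = N/n = 17304/24 = 721
accession 1: 177
accession 2: 177 + 721 = 898
accession 3: 898 + 721 = 1619
accession 4: 1619 + 721 = 2340
accession 5: 2340 + 721 = 3061
accession 6: 3061 + 721 = 3782
accession 7: 3782 + 721 = 4503
accession 8: 4503 + 721 = 5224
accession 9: 5224 + 721 = 5945
accession 10: 5945 + 721 = 6666
accession 11: 6666 + 721 = 7387

177, 898, 1619, 2340, 3061, 3782, 4503, 5224, 5945, 6666, 7387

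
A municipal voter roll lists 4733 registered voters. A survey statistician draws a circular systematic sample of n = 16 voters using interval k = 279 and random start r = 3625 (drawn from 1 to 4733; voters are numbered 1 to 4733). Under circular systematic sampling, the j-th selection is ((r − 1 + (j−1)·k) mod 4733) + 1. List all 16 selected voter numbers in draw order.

Selection 1: 3625
Selection 2: 3625 + 279 = 3904
Selection 3: 3904 + 279 = 4183
Selection 4: 4183 + 279 = 4462
Selection 5: 4462 + 279 = 4741 → 4741 − 4733 = 8
Selection 6: 8 + 279 = 287
Selection 7: 287 + 279 = 566
Selection 8: 566 + 279 = 845
Selection 9: 845 + 279 = 1124
Selection 10: 1124 + 279 = 1403
Selection 11: 1403 + 279 = 1682
Selection 12: 1682 + 279 = 1961
Selection 13: 1961 + 279 = 2240
Selection 14: 2240 + 279 = 2519
Selection 15: 2519 + 279 = 2798
Selection 16: 2798 + 279 = 3077

3625, 3904, 4183, 4462, 8, 287, 566, 845, 1124, 1403, 1682, 1961, 2240, 2519, 2798, 3077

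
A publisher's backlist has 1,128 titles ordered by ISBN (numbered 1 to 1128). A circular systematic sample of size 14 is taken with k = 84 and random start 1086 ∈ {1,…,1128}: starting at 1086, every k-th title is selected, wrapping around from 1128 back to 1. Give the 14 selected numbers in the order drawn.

1086, 42, 126, 210, 294, 378, 462, 546, 630, 714, 798, 882, 966, 1050

Selection 1: 1086
Selection 2: 1086 + 84 = 1170 → 1170 − 1128 = 42
Selection 3: 42 + 84 = 126
Selection 4: 126 + 84 = 210
Selection 5: 210 + 84 = 294
Selection 6: 294 + 84 = 378
Selection 7: 378 + 84 = 462
Selection 8: 462 + 84 = 546
Selection 9: 546 + 84 = 630
Selection 10: 630 + 84 = 714
Selection 11: 714 + 84 = 798
Selection 12: 798 + 84 = 882
Selection 13: 882 + 84 = 966
Selection 14: 966 + 84 = 1050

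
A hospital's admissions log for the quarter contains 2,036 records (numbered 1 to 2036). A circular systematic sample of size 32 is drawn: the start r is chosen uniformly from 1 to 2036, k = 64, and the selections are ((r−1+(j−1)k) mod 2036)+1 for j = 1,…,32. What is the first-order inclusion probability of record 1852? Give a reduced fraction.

8/509

For each position j, as r ranges over 1…2036 the j-th selection hits every record exactly once, so record 1852 is selected for exactly 32 of the 2036 starts.
Inclusion probability = 32/2036 = 8/509.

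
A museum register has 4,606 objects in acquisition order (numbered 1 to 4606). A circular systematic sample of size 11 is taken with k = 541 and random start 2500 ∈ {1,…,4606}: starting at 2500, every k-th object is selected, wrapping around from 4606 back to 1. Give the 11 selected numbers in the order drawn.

Selection 1: 2500
Selection 2: 2500 + 541 = 3041
Selection 3: 3041 + 541 = 3582
Selection 4: 3582 + 541 = 4123
Selection 5: 4123 + 541 = 4664 → 4664 − 4606 = 58
Selection 6: 58 + 541 = 599
Selection 7: 599 + 541 = 1140
Selection 8: 1140 + 541 = 1681
Selection 9: 1681 + 541 = 2222
Selection 10: 2222 + 541 = 2763
Selection 11: 2763 + 541 = 3304

2500, 3041, 3582, 4123, 58, 599, 1140, 1681, 2222, 2763, 3304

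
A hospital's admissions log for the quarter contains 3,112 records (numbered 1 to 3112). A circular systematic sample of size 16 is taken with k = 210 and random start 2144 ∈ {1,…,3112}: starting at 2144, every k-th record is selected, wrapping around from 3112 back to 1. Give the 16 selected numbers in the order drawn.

Selection 1: 2144
Selection 2: 2144 + 210 = 2354
Selection 3: 2354 + 210 = 2564
Selection 4: 2564 + 210 = 2774
Selection 5: 2774 + 210 = 2984
Selection 6: 2984 + 210 = 3194 → 3194 − 3112 = 82
Selection 7: 82 + 210 = 292
Selection 8: 292 + 210 = 502
Selection 9: 502 + 210 = 712
Selection 10: 712 + 210 = 922
Selection 11: 922 + 210 = 1132
Selection 12: 1132 + 210 = 1342
Selection 13: 1342 + 210 = 1552
Selection 14: 1552 + 210 = 1762
Selection 15: 1762 + 210 = 1972
Selection 16: 1972 + 210 = 2182

2144, 2354, 2564, 2774, 2984, 82, 292, 502, 712, 922, 1132, 1342, 1552, 1762, 1972, 2182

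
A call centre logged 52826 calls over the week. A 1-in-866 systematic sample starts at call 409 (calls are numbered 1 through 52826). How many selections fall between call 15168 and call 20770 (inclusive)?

k = 866
First selection ≥ 15168: 409 + ⌈(15168−409)/866⌉·866 = 409 + 18×866 = 15997
Last selection ≤ 20770: 409 + ⌊(20770−409)/866⌋·866 = 409 + 23×866 = 20327
Count = 23 − 18 + 1 = 6

6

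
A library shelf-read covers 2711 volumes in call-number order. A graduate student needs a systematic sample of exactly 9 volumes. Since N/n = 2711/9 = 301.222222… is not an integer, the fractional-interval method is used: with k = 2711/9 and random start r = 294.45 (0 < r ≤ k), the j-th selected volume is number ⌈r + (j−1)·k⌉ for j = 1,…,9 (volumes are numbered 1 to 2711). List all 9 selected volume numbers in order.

295, 596, 897, 1199, 1500, 1801, 2102, 2404, 2705

j=1: r + 0k = 294.45 → ⌈·⌉ = 295
j=2: r + 1k = 595.672222… → ⌈·⌉ = 596
j=3: r + 2k = 896.894444… → ⌈·⌉ = 897
j=4: r + 3k = 1198.116666… → ⌈·⌉ = 1199
j=5: r + 4k = 1499.338888… → ⌈·⌉ = 1500
j=6: r + 5k = 1800.561111… → ⌈·⌉ = 1801
j=7: r + 6k = 2101.783333… → ⌈·⌉ = 2102
j=8: r + 7k = 2403.005555… → ⌈·⌉ = 2404
j=9: r + 8k = 2704.227777… → ⌈·⌉ = 2705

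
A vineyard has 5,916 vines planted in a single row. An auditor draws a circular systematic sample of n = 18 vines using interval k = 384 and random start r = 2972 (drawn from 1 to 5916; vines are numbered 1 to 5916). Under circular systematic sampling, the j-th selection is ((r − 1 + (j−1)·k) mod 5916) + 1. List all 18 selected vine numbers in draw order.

2972, 3356, 3740, 4124, 4508, 4892, 5276, 5660, 128, 512, 896, 1280, 1664, 2048, 2432, 2816, 3200, 3584

Selection 1: 2972
Selection 2: 2972 + 384 = 3356
Selection 3: 3356 + 384 = 3740
Selection 4: 3740 + 384 = 4124
Selection 5: 4124 + 384 = 4508
Selection 6: 4508 + 384 = 4892
Selection 7: 4892 + 384 = 5276
Selection 8: 5276 + 384 = 5660
Selection 9: 5660 + 384 = 6044 → 6044 − 5916 = 128
Selection 10: 128 + 384 = 512
Selection 11: 512 + 384 = 896
Selection 12: 896 + 384 = 1280
Selection 13: 1280 + 384 = 1664
Selection 14: 1664 + 384 = 2048
Selection 15: 2048 + 384 = 2432
Selection 16: 2432 + 384 = 2816
Selection 17: 2816 + 384 = 3200
Selection 18: 3200 + 384 = 3584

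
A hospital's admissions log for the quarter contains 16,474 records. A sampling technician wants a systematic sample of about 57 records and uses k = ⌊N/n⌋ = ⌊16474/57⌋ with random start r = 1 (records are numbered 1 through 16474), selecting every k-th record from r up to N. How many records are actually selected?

58

k = ⌊16474/57⌋ = 289
Achieved size = ⌊(16474 − 1)/289⌋ + 1 = ⌊16473/289⌋ + 1 = 57 + 1 = 58
(last selection: 1 + 57×289 = 16474 ≤ 16474; next would be 16763 > 16474)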